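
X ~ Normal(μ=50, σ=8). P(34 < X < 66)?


z₁=(34-50)/8=-2.0, z₂=(66-50)/8=2.0
P = Φ(2.0) - Φ(-2.0) = 0.977250 - 0.022750 = 0.954500 ≈ 0.9545

P(34 < X < 66) ≈ 0.9545


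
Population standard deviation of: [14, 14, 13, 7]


Mean = 48/4 = 12
  (14-12)²=4
  (14-12)²=4
  (13-12)²=1
  (7-12)²=25
Σ(x-μ)² = 34
σ² = 34/4 = 17/2

σ = √(17/2) ≈ 2.9155


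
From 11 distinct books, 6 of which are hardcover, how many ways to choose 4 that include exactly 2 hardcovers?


Choose 2 of the 6 hardcovers and 2 of the other 5 books:
C(6,2)×C(5,2) = 15×10 = 150

150


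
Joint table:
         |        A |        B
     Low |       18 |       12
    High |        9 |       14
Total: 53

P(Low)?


P(Low) = (18+12)/53 = 30/53

P(Low) = 30/53 ≈ 56.60%


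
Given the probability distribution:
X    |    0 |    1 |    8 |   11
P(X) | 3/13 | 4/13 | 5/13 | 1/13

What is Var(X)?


E[X] = 55/13
E[X²] = 445/13
Var(X) = E[X²] - (E[X])² = 445/13 - 3025/169 = 2760/169

Var(X) = 2760/169 ≈ 16.3314


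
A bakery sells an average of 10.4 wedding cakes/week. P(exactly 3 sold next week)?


Poisson(λ=10.4): P(X=3) = e^(-λ)×λ^k/k!
= e^(-10.4) × 10.4^3 / 3!
≈ 3.043248301e-05 × 1124.864 / 6 ≈ 0.005705

P(X=3) ≈ 0.005705 ≈ 0.57%


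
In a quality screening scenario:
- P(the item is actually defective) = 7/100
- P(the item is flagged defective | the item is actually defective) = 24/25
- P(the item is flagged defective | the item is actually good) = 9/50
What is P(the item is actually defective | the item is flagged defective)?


Using Bayes' theorem:
P(A|B) = P(B|A)·P(A) / P(B)

P(the item is flagged defective) = 24/25 × 7/100 + 9/50 × 93/100
= 42/625 + 837/5000 = 1173/5000

P(the item is actually defective|the item is flagged defective) = (42/625) / (1173/5000) = 112/391

P(the item is actually defective|the item is flagged defective) = 112/391 ≈ 28.64%


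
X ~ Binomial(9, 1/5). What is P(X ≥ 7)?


P(X ≥ 7) = Σ P(X=i) for i=7..9
P(X=7) = 576/1953125
P(X=8) = 36/1953125
P(X=9) = 1/1953125
Sum = 613/1953125

P(X ≥ 7) = 613/1953125 ≈ 0.03%


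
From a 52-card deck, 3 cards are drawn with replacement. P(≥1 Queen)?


P(not a Queen) = 48/52 = 12/13
P(none in 3 draws) = (12/13)^3 = 1728/2197
P(≥1 Queen) = 1 - 1728/2197 = 469/2197

P = 469/2197 ≈ 21.35%


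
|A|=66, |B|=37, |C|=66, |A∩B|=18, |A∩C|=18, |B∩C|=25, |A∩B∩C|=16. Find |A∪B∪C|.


|A∪B∪C| = 66+37+66-18-18-25+16 = 124

|A∪B∪C| = 124


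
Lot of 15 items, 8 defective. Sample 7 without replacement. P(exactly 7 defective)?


Hypergeometric: C(8,7)×C(7,0)/C(15,7)
= 8×1/6435 = 8/6435

P(X=7) = 8/6435 ≈ 0.12%


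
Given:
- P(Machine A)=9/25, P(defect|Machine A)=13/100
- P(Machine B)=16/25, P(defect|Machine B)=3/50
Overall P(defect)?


P(B) = Σ P(B|Aᵢ)×P(Aᵢ)
  13/100×9/25 = 117/2500
  3/50×16/25 = 24/625
Sum = 213/2500

P(defect) = 213/2500 ≈ 8.52%


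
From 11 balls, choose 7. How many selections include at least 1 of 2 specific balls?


Complement: C(11,7) - C(9,7) = 330 - 36 = 294

294


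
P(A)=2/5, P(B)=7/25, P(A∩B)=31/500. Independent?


P(A)×P(B) = 14/125
P(A∩B) = 31/500
Not equal → NOT independent

No, not independent


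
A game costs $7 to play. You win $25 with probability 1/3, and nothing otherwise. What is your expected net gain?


E[gain] = (25-7)×1/3 + (-7)×2/3
= 6 - 14/3 = 4/3

Expected net gain = $4/3 ≈ $1.33


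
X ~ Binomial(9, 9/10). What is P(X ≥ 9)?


P(X ≥ 9) = Σ P(X=i) for i=9..9
P(X=9) = 387420489/1000000000
Sum = 387420489/1000000000

P(X ≥ 9) = 387420489/1000000000 ≈ 38.74%


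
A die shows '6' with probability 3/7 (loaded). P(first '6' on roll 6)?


Geometric: P(X=6) = (1-p)^(k-1)×p = (4/7)^5×3/7 = 3072/117649

P(X=6) = 3072/117649 ≈ 2.61%


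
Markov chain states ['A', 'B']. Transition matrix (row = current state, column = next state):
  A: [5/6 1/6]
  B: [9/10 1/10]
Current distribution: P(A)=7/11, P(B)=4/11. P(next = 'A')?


P(next=A) = Σᵢ P(now=i)×P(i→A)
= 7/11×5/6 + 4/11×9/10
= 35/66 + 18/55 = 283/330

P = 283/330 ≈ 0.8576


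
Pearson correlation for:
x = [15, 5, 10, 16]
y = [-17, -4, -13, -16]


n=4, Σx=46, Σy=-50, Σxy=-661, Σx²=606, Σy²=730
r = (4×(-661) - 46×(-50))/√((4×606 - 46²)(4×730 - (-50)²))
= -344/√(308×420) = -344/√129360 ≈ -344/359.6665 ≈ -0.9564

r ≈ -0.9564


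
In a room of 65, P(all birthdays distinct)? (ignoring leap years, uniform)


P(all different) = Π(365-i)/365 for i=0..64
= (365/365)×(364/365)×...×(301/365)
= 0.002317

P ≈ 0.0023 ≈ 0.23%


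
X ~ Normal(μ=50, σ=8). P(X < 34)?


z = (34-50)/8 = -2.0
P(Z < -2.0) = 0.0228

P(X < 34) ≈ 0.0228


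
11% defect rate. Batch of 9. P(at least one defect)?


P(all good) = (89/100)^9 = 350356403707485209/1000000000000000000
P(≥1 defect) = 649643596292514791/1000000000000000000

P = 649643596292514791/1000000000000000000 ≈ 64.96%


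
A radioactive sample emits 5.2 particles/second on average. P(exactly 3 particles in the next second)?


Poisson(λ=5.2): P(X=3) = e^(-λ)×λ^k/k!
= e^(-5.2) × 5.2^3 / 3!
≈ 0.005516564421 × 140.608 / 6 ≈ 0.129279

P(X=3) ≈ 0.129279 ≈ 12.93%


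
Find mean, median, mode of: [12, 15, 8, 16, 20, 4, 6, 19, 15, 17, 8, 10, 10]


Sorted: [4, 6, 8, 8, 10, 10, 12, 15, 15, 16, 17, 19, 20]
Mean = 160/13
Median = 12
Freq: {12: 1, 15: 2, 8: 2, 16: 1, 20: 1, 4: 1, 6: 1, 19: 1, 17: 1, 10: 2}
Mode: [8, 10, 15]

Mean=160/13, Median=12, Mode=[8, 10, 15]


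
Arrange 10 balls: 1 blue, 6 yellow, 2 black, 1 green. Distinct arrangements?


10!/(1!×6!×2!×1!) = 2520

2520


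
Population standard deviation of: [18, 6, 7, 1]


Mean = 32/4 = 8
  (18-8)²=100
  (6-8)²=4
  (7-8)²=1
  (1-8)²=49
Σ(x-μ)² = 154
σ² = 154/4 = 77/2

σ = √(77/2) ≈ 6.2048


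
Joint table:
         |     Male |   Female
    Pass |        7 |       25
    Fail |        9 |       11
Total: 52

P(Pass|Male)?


P(Pass|Male) = 7/(7+9) = 7/16

P = 7/16 ≈ 43.75%


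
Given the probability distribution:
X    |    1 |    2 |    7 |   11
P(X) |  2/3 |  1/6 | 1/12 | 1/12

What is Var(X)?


E[X] = 5/2
E[X²] = 31/2
Var(X) = E[X²] - (E[X])² = 31/2 - 25/4 = 37/4

Var(X) = 37/4 ≈ 9.2500


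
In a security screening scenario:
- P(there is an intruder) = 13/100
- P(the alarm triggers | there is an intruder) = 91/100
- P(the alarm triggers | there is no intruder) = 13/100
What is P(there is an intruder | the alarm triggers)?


Using Bayes' theorem:
P(A|B) = P(B|A)·P(A) / P(B)

P(the alarm triggers) = 91/100 × 13/100 + 13/100 × 87/100
= 1183/10000 + 1131/10000 = 1157/5000

P(there is an intruder|the alarm triggers) = (1183/10000) / (1157/5000) = 91/178

P(there is an intruder|the alarm triggers) = 91/178 ≈ 51.12%


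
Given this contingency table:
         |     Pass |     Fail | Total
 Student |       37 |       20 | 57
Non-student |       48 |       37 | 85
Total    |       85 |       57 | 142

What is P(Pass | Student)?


P(Pass | Student) = 37/(37+20) = 37/57

P(Pass|Student) = 37/57 ≈ 64.91%


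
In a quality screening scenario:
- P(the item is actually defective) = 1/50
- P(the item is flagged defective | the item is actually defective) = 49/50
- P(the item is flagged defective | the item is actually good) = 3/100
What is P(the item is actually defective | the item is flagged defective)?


Using Bayes' theorem:
P(A|B) = P(B|A)·P(A) / P(B)

P(the item is flagged defective) = 49/50 × 1/50 + 3/100 × 49/50
= 49/2500 + 147/5000 = 49/1000

P(the item is actually defective|the item is flagged defective) = (49/2500) / (49/1000) = 2/5

P(the item is actually defective|the item is flagged defective) = 2/5 ≈ 40.00%


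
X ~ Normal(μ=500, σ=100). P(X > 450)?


z = (450-500)/100 = -0.5
P(X > 450) = 1 - P(Z ≤ -0.5) = 1 - 0.3085 = 0.6915

P(X > 450) ≈ 0.6915


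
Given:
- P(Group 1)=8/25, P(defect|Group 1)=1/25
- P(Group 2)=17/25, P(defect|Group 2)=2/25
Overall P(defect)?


P(B) = Σ P(B|Aᵢ)×P(Aᵢ)
  1/25×8/25 = 8/625
  2/25×17/25 = 34/625
Sum = 42/625

P(defect) = 42/625 ≈ 6.72%


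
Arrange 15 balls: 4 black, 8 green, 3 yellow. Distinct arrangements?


15!/(4!×8!×3!) = 225225

225225


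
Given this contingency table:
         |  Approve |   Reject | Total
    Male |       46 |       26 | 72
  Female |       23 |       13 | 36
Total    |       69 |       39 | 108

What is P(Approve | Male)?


P(Approve | Male) = 46/(46+26) = 46/72 = 23/36

P(Approve|Male) = 23/36 ≈ 63.89%


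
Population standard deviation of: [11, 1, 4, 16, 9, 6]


Mean = 47/6
  (11-47/6)²=361/36
  (1-47/6)²=1681/36
  (4-47/6)²=529/36
  (16-47/6)²=2401/36
  (9-47/6)²=49/36
  (6-47/6)²=121/36
Σ(x-μ)² = 857/6
σ² = (857/6)/6 = 857/36

σ = √(857/36) ≈ 4.8791


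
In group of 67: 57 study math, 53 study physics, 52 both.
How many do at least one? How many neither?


|A∪B| = 57+53-52 = 58
Neither = 67-58 = 9

At least one: 58; Neither: 9


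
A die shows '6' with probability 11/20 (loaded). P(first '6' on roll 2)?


Geometric: P(X=2) = (1-p)^(k-1)×p = (9/20)^1×11/20 = 99/400

P(X=2) = 99/400 ≈ 24.75%


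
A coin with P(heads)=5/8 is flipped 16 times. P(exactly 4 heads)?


Binomial: P(X=4) = C(16,4)×p^4×(1-p)^12
= 1820 × 625/4096 × 531441/68719476736 = 151128534375/70368744177664

P(X=4) = 151128534375/70368744177664 ≈ 0.21%


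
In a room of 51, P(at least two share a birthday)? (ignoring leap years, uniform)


P(all different) = Π(365-i)/365 for i=0..50
= 0.025568
P(match) = 1 - 0.025568 = 0.974432

P ≈ 0.9744 ≈ 97.44%


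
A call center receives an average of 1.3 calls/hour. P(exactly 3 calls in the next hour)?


Poisson(λ=1.3): P(X=3) = e^(-λ)×λ^k/k!
= e^(-1.3) × 1.3^3 / 3!
≈ 0.272531793 × 2.197 / 6 ≈ 0.099792

P(X=3) ≈ 0.099792 ≈ 9.98%


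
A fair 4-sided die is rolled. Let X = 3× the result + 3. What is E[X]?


E[die] = (1+4)/2 = 5/2
E[X] = 3×5/2 + 3 = 21/2

E[X] = 21/2


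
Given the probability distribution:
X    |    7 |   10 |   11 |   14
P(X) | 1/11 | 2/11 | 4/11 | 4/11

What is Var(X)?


E[X] = 127/11
E[X²] = 1517/11
Var(X) = E[X²] - (E[X])² = 1517/11 - 16129/121 = 558/121

Var(X) = 558/121 ≈ 4.6116


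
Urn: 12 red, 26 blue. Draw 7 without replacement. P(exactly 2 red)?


Hypergeometric: C(12,2)×C(26,5)/C(38,7)
= 66×65780/12620256 = 16445/47804

P(X=2) = 16445/47804 ≈ 34.40%


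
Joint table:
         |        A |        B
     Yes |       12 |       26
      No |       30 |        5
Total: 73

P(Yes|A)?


P(Yes|A) = 12/(12+30) = 12/42 = 2/7

P = 2/7 ≈ 28.57%


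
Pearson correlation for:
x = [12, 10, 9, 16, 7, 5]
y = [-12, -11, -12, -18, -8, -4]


n=6, Σx=59, Σy=-65, Σxy=-726, Σx²=655, Σy²=813
r = (6×(-726) - 59×(-65))/√((6×655 - 59²)(6×813 - (-65)²))
= -521/√(449×653) = -521/√293197 ≈ -521/541.4767 ≈ -0.9622

r ≈ -0.9622


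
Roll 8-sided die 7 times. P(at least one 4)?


P(no 4)^7 = (7/8)^7 = 823543/2097152
P(≥1) = 1 - 823543/2097152 = 1273609/2097152

P = 1273609/2097152 ≈ 60.73%


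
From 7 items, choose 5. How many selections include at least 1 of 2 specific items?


Complement: C(7,5) - C(5,5) = 21 - 1 = 20

20


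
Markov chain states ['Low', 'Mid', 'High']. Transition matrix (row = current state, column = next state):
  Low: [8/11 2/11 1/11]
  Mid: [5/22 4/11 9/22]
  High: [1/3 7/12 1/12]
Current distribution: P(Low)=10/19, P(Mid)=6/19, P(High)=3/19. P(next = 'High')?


P(next=High) = Σᵢ P(now=i)×P(i→High)
= 10/19×1/11 + 6/19×9/22 + 3/19×1/12
= 10/209 + 27/209 + 1/76 = 159/836

P = 159/836 ≈ 0.1902


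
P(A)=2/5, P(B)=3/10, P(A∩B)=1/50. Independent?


P(A)×P(B) = 3/25
P(A∩B) = 1/50
Not equal → NOT independent

No, not independent


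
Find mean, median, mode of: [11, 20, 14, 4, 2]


Sorted: [2, 4, 11, 14, 20]
Mean = 51/5
Median = 11
Freq: {11: 1, 20: 1, 14: 1, 4: 1, 2: 1}
Mode: No mode

Mean=51/5, Median=11, Mode=No mode


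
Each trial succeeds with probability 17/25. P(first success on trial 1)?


Geometric: P(X=1) = (1-p)^(k-1)×p = (8/25)^0×17/25 = 17/25

P(X=1) = 17/25 ≈ 68.00%


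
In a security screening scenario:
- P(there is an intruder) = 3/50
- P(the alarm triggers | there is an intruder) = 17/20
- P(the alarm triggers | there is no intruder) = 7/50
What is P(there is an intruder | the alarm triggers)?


Using Bayes' theorem:
P(A|B) = P(B|A)·P(A) / P(B)

P(the alarm triggers) = 17/20 × 3/50 + 7/50 × 47/50
= 51/1000 + 329/2500 = 913/5000

P(there is an intruder|the alarm triggers) = (51/1000) / (913/5000) = 255/913

P(there is an intruder|the alarm triggers) = 255/913 ≈ 27.93%


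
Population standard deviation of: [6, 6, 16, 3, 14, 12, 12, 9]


Mean = 78/8 = 39/4
  (6-39/4)²=225/16
  (6-39/4)²=225/16
  (16-39/4)²=625/16
  (3-39/4)²=729/16
  (14-39/4)²=289/16
  (12-39/4)²=81/16
  (12-39/4)²=81/16
  (9-39/4)²=9/16
Σ(x-μ)² = 283/2
σ² = (283/2)/8 = 283/16

σ = √(283/16) ≈ 4.2057


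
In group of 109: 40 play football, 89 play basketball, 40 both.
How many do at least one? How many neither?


|A∪B| = 40+89-40 = 89
Neither = 109-89 = 20

At least one: 89; Neither: 20


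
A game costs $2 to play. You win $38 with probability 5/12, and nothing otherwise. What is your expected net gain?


E[gain] = (38-2)×5/12 + (-2)×7/12
= 15 - 7/6 = 83/6

Expected net gain = $83/6 ≈ $13.83


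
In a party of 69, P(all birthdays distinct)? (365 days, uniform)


P(all different) = Π(365-i)/365 for i=0..68
= (365/365)×(364/365)×...×(297/365)
= 0.001036

P ≈ 0.0010 ≈ 0.10%


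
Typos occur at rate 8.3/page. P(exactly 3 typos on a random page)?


Poisson(λ=8.3): P(X=3) = e^(-λ)×λ^k/k!
= e^(-8.3) × 8.3^3 / 3!
≈ 0.0002485168271 × 571.787 / 6 ≈ 0.023683

P(X=3) ≈ 0.023683 ≈ 2.37%


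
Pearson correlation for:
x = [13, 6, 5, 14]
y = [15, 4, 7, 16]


n=4, Σx=38, Σy=42, Σxy=478, Σx²=426, Σy²=546
r = (4×478 - 38×42)/√((4×426 - 38²)(4×546 - 42²))
= 316/√(260×420) = 316/√109200 ≈ 316/330.4542 ≈ 0.9563

r ≈ 0.9563


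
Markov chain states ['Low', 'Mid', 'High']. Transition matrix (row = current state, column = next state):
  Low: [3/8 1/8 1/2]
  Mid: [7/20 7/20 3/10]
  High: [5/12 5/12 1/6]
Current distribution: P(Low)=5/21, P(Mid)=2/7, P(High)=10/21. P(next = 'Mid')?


P(next=Mid) = Σᵢ P(now=i)×P(i→Mid)
= 5/21×1/8 + 2/7×7/20 + 10/21×5/12
= 5/168 + 1/10 + 25/126 = 827/2520

P = 827/2520 ≈ 0.3282


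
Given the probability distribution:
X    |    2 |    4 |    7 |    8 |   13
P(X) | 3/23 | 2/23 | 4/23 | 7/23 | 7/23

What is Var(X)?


E[X] = 189/23
E[X²] = 1871/23
Var(X) = E[X²] - (E[X])² = 1871/23 - 35721/529 = 7312/529

Var(X) = 7312/529 ≈ 13.8223


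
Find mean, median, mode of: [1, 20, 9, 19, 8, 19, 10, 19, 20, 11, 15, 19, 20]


Sorted: [1, 8, 9, 10, 11, 15, 19, 19, 19, 19, 20, 20, 20]
Mean = 190/13
Median = 19
Freq: {1: 1, 20: 3, 9: 1, 19: 4, 8: 1, 10: 1, 11: 1, 15: 1}
Mode: [19]

Mean=190/13, Median=19, Mode=19


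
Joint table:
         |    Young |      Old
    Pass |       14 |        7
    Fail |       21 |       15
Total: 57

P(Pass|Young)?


P(Pass|Young) = 14/(14+21) = 14/35 = 2/5

P = 2/5 ≈ 40.00%


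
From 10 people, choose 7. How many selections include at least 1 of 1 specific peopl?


Complement: C(10,7) - C(9,7) = 120 - 36 = 84

84


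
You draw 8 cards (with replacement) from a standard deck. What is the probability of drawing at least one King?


P(not a King) = 48/52 = 12/13
P(none in 8 draws) = (12/13)^8 = 429981696/815730721
P(≥1 King) = 1 - 429981696/815730721 = 385749025/815730721

P = 385749025/815730721 ≈ 47.29%


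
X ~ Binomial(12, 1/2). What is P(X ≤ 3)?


P(X ≤ 3) = Σ P(X=i) for i=0..3
P(X=0) = 1/4096
P(X=1) = 3/1024
P(X=2) = 33/2048
P(X=3) = 55/1024
Sum = 299/4096

P(X ≤ 3) = 299/4096 ≈ 7.30%


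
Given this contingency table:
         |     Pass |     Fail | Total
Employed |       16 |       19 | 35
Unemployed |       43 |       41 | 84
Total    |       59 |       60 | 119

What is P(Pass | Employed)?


P(Pass | Employed) = 16/(16+19) = 16/35

P(Pass|Employed) = 16/35 ≈ 45.71%


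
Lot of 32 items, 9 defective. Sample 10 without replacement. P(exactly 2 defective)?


Hypergeometric: C(9,2)×C(23,8)/C(32,10)
= 36×490314/64512240 = 31977/116870

P(X=2) = 31977/116870 ≈ 27.36%


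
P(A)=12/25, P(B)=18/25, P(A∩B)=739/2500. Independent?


P(A)×P(B) = 216/625
P(A∩B) = 739/2500
Not equal → NOT independent

No, not independent


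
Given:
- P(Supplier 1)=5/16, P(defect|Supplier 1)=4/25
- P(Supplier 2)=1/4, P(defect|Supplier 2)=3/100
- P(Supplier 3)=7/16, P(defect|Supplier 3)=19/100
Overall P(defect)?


P(B) = Σ P(B|Aᵢ)×P(Aᵢ)
  4/25×5/16 = 1/20
  3/100×1/4 = 3/400
  19/100×7/16 = 133/1600
Sum = 9/64

P(defect) = 9/64 ≈ 14.06%


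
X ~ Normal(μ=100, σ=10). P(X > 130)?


z = (130-100)/10 = 3.0
P(X > 130) = 1 - P(Z ≤ 3.0) = 1 - 0.9987 = 0.0013

P(X > 130) ≈ 0.0013


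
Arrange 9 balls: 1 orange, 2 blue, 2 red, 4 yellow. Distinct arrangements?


9!/(1!×2!×2!×4!) = 3780

3780


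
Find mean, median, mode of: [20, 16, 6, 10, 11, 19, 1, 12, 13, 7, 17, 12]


Sorted: [1, 6, 7, 10, 11, 12, 12, 13, 16, 17, 19, 20]
Mean = 144/12 = 12
Median = 12
Freq: {20: 1, 16: 1, 6: 1, 10: 1, 11: 1, 19: 1, 1: 1, 12: 2, 13: 1, 7: 1, 17: 1}
Mode: [12]

Mean=12, Median=12, Mode=12


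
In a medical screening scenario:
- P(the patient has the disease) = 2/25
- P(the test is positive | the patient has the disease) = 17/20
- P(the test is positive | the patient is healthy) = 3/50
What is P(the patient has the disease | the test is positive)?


Using Bayes' theorem:
P(A|B) = P(B|A)·P(A) / P(B)

P(the test is positive) = 17/20 × 2/25 + 3/50 × 23/25
= 17/250 + 69/1250 = 77/625

P(the patient has the disease|the test is positive) = (17/250) / (77/625) = 85/154

P(the patient has the disease|the test is positive) = 85/154 ≈ 55.19%


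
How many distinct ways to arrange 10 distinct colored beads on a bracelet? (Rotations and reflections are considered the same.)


Free circular arrangements: rotations and reflections both identified.
(n-1)!/2 = 9!/2 = 362880/2 = 181440

181440


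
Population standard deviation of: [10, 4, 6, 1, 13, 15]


Mean = 49/6
  (10-49/6)²=121/36
  (4-49/6)²=625/36
  (6-49/6)²=169/36
  (1-49/6)²=1849/36
  (13-49/6)²=841/36
  (15-49/6)²=1681/36
Σ(x-μ)² = 881/6
σ² = (881/6)/6 = 881/36

σ = √(881/36) ≈ 4.9469


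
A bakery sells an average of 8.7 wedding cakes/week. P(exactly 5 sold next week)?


Poisson(λ=8.7): P(X=5) = e^(-λ)×λ^k/k!
= e^(-8.7) × 8.7^5 / 5!
≈ 0.000166585811 × 49842.09207 / 120 ≈ 0.069192

P(X=5) ≈ 0.069192 ≈ 6.92%


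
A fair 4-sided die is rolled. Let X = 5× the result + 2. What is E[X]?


E[die] = (1+4)/2 = 5/2
E[X] = 5×5/2 + 2 = 29/2

E[X] = 29/2


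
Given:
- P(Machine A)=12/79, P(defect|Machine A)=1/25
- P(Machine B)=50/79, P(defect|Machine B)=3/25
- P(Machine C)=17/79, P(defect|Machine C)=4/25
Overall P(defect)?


P(B) = Σ P(B|Aᵢ)×P(Aᵢ)
  1/25×12/79 = 12/1975
  3/25×50/79 = 6/79
  4/25×17/79 = 68/1975
Sum = 46/395

P(defect) = 46/395 ≈ 11.65%


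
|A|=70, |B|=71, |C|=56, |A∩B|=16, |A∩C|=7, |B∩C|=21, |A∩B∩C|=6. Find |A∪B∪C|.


|A∪B∪C| = 70+71+56-16-7-21+6 = 159

|A∪B∪C| = 159


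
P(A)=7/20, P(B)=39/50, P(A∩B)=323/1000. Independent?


P(A)×P(B) = 273/1000
P(A∩B) = 323/1000
Not equal → NOT independent

No, not independent


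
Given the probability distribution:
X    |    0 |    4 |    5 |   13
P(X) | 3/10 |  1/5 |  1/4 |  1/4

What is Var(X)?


E[X] = 53/10
E[X²] = 517/10
Var(X) = E[X²] - (E[X])² = 517/10 - 2809/100 = 2361/100

Var(X) = 2361/100 ≈ 23.6100


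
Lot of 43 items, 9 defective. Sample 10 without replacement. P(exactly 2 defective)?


Hypergeometric: C(9,2)×C(34,8)/C(43,10)
= 36×18156204/1917334783 = 38448432/112784399

P(X=2) = 38448432/112784399 ≈ 34.09%


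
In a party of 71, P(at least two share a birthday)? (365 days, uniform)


P(all different) = Π(365-i)/365 for i=0..70
= 0.000679
P(match) = 1 - 0.000679 = 0.999321

P ≈ 0.9993 ≈ 99.93%


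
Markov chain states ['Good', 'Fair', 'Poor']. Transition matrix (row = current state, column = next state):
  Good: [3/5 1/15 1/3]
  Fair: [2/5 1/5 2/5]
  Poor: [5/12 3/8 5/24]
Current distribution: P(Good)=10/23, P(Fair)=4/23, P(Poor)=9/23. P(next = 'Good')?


P(next=Good) = Σᵢ P(now=i)×P(i→Good)
= 10/23×3/5 + 4/23×2/5 + 9/23×5/12
= 6/23 + 8/115 + 15/92 = 227/460

P = 227/460 ≈ 0.4935


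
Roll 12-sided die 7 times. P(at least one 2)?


P(no 2)^7 = (11/12)^7 = 19487171/35831808
P(≥1) = 1 - 19487171/35831808 = 16344637/35831808

P = 16344637/35831808 ≈ 45.61%


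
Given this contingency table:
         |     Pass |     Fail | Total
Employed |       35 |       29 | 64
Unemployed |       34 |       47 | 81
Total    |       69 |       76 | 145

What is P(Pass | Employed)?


P(Pass | Employed) = 35/(35+29) = 35/64

P(Pass|Employed) = 35/64 ≈ 54.69%


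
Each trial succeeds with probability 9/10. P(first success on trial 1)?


Geometric: P(X=1) = (1-p)^(k-1)×p = (1/10)^0×9/10 = 9/10

P(X=1) = 9/10 ≈ 90.00%


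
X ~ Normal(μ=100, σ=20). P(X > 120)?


z = (120-100)/20 = 1.0
P(X > 120) = 1 - P(Z ≤ 1.0) = 1 - 0.8413 = 0.1587

P(X > 120) ≈ 0.1587


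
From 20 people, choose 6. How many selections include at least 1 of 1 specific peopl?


Complement: C(20,6) - C(19,6) = 38760 - 27132 = 11628

11628


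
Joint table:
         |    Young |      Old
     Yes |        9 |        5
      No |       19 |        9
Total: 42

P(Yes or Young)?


P(Yes∨Young) = P(Yes) + P(Young) - P(Yes∧Young)
= (14 + 28 - 9)/42 = 33/42 = 11/14

P = 11/14 ≈ 78.57%


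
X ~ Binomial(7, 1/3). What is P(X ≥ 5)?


P(X ≥ 5) = Σ P(X=i) for i=5..7
P(X=5) = 28/729
P(X=6) = 14/2187
P(X=7) = 1/2187
Sum = 11/243

P(X ≥ 5) = 11/243 ≈ 4.53%


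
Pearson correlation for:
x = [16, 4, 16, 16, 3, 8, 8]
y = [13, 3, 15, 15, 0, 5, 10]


n=7, Σx=71, Σy=61, Σxy=820, Σx²=921, Σy²=753
r = (7×820 - 71×61)/√((7×921 - 71²)(7×753 - 61²))
= 1409/√(1406×1550) = 1409/√2179300 ≈ 1409/1476.2452 ≈ 0.9544

r ≈ 0.9544


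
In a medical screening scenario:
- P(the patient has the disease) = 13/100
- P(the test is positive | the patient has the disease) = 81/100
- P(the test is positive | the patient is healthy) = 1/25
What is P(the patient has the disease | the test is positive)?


Using Bayes' theorem:
P(A|B) = P(B|A)·P(A) / P(B)

P(the test is positive) = 81/100 × 13/100 + 1/25 × 87/100
= 1053/10000 + 87/2500 = 1401/10000

P(the patient has the disease|the test is positive) = (1053/10000) / (1401/10000) = 351/467

P(the patient has the disease|the test is positive) = 351/467 ≈ 75.16%


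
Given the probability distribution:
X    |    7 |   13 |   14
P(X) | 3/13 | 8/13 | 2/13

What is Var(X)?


E[X] = 153/13
E[X²] = 1891/13
Var(X) = E[X²] - (E[X])² = 1891/13 - 23409/169 = 1174/169

Var(X) = 1174/169 ≈ 6.9467


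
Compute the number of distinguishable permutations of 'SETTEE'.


Letters: 6, freq: {'S': 1, 'E': 3, 'T': 2}
6!/(1!×3!×2!) = 720/12 = 60

60


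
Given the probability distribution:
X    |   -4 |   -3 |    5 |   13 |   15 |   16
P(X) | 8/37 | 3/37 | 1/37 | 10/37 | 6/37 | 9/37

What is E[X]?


E[X] = Σ x·P(X=x)
= (-4)×(8/37) + (-3)×(3/37) + (5)×(1/37) + (13)×(10/37) + (15)×(6/37) + (16)×(9/37)
= 328/37

E[X] = 328/37


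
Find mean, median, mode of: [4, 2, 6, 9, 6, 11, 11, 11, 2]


Sorted: [2, 2, 4, 6, 6, 9, 11, 11, 11]
Mean = 62/9
Median = 6
Freq: {4: 1, 2: 2, 6: 2, 9: 1, 11: 3}
Mode: [11]

Mean=62/9, Median=6, Mode=11


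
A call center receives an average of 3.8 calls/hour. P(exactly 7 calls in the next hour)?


Poisson(λ=3.8): P(X=7) = e^(-λ)×λ^k/k!
= e^(-3.8) × 3.8^7 / 7!
≈ 0.02237077186 × 11441.5582592 / 5040 ≈ 0.050785

P(X=7) ≈ 0.050785 ≈ 5.08%


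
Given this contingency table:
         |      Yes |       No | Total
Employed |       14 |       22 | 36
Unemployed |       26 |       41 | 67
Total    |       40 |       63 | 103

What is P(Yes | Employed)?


P(Yes | Employed) = 14/(14+22) = 14/36 = 7/18

P(Yes|Employed) = 7/18 ≈ 38.89%


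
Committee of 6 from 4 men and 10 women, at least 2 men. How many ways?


Count by #men:
  2M,4W: C(4,2)×C(10,4)=1260
  3M,3W: C(4,3)×C(10,3)=480
  4M,2W: C(4,4)×C(10,2)=45
Total = 1785

1785


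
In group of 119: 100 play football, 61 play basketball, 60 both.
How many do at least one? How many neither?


|A∪B| = 100+61-60 = 101
Neither = 119-101 = 18

At least one: 101; Neither: 18


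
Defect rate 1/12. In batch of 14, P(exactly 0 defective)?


Binomial: P(X=0) = C(14,0)×p^0×(1-p)^14
= 1 × 1 × 379749833583241/1283918464548864 = 379749833583241/1283918464548864

P(X=0) = 379749833583241/1283918464548864 ≈ 29.58%


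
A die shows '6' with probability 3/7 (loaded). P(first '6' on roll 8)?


Geometric: P(X=8) = (1-p)^(k-1)×p = (4/7)^7×3/7 = 49152/5764801

P(X=8) = 49152/5764801 ≈ 0.85%


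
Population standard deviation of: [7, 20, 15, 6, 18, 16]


Mean = 82/6 = 41/3
  (7-41/3)²=400/9
  (20-41/3)²=361/9
  (15-41/3)²=16/9
  (6-41/3)²=529/9
  (18-41/3)²=169/9
  (16-41/3)²=49/9
Σ(x-μ)² = 508/3
σ² = (508/3)/6 = 254/9

σ = √(254/9) ≈ 5.3125


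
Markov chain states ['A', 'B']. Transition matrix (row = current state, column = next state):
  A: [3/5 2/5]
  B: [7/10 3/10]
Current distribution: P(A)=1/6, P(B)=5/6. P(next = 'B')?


P(next=B) = Σᵢ P(now=i)×P(i→B)
= 1/6×2/5 + 5/6×3/10
= 1/15 + 1/4 = 19/60

P = 19/60 ≈ 0.3167


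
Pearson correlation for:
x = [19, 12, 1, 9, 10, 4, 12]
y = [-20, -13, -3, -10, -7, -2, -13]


n=7, Σx=67, Σy=-68, Σxy=-863, Σx²=847, Σy²=900
r = (7×(-863) - 67×(-68))/√((7×847 - 67²)(7×900 - (-68)²))
= -1485/√(1440×1676) = -1485/√2413440 ≈ -1485/1553.5250 ≈ -0.9559

r ≈ -0.9559


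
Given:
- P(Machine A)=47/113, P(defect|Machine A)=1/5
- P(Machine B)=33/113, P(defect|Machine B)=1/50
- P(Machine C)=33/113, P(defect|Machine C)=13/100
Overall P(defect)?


P(B) = Σ P(B|Aᵢ)×P(Aᵢ)
  1/5×47/113 = 47/565
  1/50×33/113 = 33/5650
  13/100×33/113 = 429/11300
Sum = 287/2260

P(defect) = 287/2260 ≈ 12.70%


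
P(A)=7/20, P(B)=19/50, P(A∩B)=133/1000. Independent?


P(A)×P(B) = 133/1000
P(A∩B) = 133/1000
Equal ✓ → Independent

Yes, independent


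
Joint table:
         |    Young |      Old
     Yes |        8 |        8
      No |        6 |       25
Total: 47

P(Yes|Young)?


P(Yes|Young) = 8/(8+6) = 8/14 = 4/7

P = 4/7 ≈ 57.14%


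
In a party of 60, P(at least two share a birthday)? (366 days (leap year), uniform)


P(all different) = Π(366-i)/366 for i=0..59
= 0.005966
P(match) = 1 - 0.005966 = 0.994034

P ≈ 0.9940 ≈ 99.40%


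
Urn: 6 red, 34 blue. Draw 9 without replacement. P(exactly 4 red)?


Hypergeometric: C(6,4)×C(34,5)/C(40,9)
= 15×278256/273438880 = 279/18278

P(X=4) = 279/18278 ≈ 1.53%


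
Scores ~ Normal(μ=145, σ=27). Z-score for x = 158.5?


z = (x - μ)/σ = (158.5 - 145)/27 = 0.5

z = 0.5


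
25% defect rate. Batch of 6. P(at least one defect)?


P(all good) = (3/4)^6 = 729/4096
P(≥1 defect) = 3367/4096

P = 3367/4096 ≈ 82.20%


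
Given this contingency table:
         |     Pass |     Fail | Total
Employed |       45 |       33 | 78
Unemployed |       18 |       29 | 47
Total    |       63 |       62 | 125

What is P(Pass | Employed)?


P(Pass | Employed) = 45/(45+33) = 45/78 = 15/26

P(Pass|Employed) = 15/26 ≈ 57.69%


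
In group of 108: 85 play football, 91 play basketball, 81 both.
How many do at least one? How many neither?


|A∪B| = 85+91-81 = 95
Neither = 108-95 = 13

At least one: 95; Neither: 13


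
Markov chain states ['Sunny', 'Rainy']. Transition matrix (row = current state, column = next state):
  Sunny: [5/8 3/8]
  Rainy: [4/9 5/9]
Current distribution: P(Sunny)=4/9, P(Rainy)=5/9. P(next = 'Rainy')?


P(next=Rainy) = Σᵢ P(now=i)×P(i→Rainy)
= 4/9×3/8 + 5/9×5/9
= 1/6 + 25/81 = 77/162

P = 77/162 ≈ 0.4753


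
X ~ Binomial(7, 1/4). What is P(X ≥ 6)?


P(X ≥ 6) = Σ P(X=i) for i=6..7
P(X=6) = 21/16384
P(X=7) = 1/16384
Sum = 11/8192

P(X ≥ 6) = 11/8192 ≈ 0.13%


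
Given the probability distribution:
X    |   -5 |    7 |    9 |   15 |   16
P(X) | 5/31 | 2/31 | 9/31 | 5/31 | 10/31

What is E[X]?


E[X] = Σ x·P(X=x)
= (-5)×(5/31) + (7)×(2/31) + (9)×(9/31) + (15)×(5/31) + (16)×(10/31)
= 305/31

E[X] = 305/31


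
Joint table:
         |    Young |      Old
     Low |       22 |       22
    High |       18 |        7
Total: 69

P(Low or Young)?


P(Low∨Young) = P(Low) + P(Young) - P(Low∧Young)
= (44 + 40 - 22)/69 = 62/69

P = 62/69 ≈ 89.86%


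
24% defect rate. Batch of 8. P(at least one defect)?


P(all good) = (19/25)^8 = 16983563041/152587890625
P(≥1 defect) = 135604327584/152587890625

P = 135604327584/152587890625 ≈ 88.87%


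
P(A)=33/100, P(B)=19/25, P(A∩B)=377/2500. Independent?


P(A)×P(B) = 627/2500
P(A∩B) = 377/2500
Not equal → NOT independent

No, not independent


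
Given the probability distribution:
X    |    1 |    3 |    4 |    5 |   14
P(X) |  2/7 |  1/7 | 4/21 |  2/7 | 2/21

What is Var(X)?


E[X] = 89/21
E[X²] = 213/7
Var(X) = E[X²] - (E[X])² = 213/7 - 7921/441 = 5498/441

Var(X) = 5498/441 ≈ 12.4671


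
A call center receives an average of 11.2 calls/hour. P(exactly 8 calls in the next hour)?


Poisson(λ=11.2): P(X=8) = e^(-λ)×λ^k/k!
= e^(-11.2) × 11.2^8 / 8!
≈ 1.367419607e-05 × 247596317.629 / 40320 ≈ 0.083970

P(X=8) ≈ 0.083970 ≈ 8.40%


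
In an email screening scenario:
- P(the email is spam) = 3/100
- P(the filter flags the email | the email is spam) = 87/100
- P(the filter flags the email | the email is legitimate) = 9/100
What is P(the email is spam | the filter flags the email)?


Using Bayes' theorem:
P(A|B) = P(B|A)·P(A) / P(B)

P(the filter flags the email) = 87/100 × 3/100 + 9/100 × 97/100
= 261/10000 + 873/10000 = 567/5000

P(the email is spam|the filter flags the email) = (261/10000) / (567/5000) = 29/126

P(the email is spam|the filter flags the email) = 29/126 ≈ 23.02%


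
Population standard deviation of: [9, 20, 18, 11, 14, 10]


Mean = 82/6 = 41/3
  (9-41/3)²=196/9
  (20-41/3)²=361/9
  (18-41/3)²=169/9
  (11-41/3)²=64/9
  (14-41/3)²=1/9
  (10-41/3)²=121/9
Σ(x-μ)² = 304/3
σ² = (304/3)/6 = 152/9

σ = √(152/9) ≈ 4.1096


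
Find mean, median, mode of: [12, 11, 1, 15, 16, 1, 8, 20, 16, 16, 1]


Sorted: [1, 1, 1, 8, 11, 12, 15, 16, 16, 16, 20]
Mean = 117/11
Median = 12
Freq: {12: 1, 11: 1, 1: 3, 15: 1, 16: 3, 8: 1, 20: 1}
Mode: [1, 16]

Mean=117/11, Median=12, Mode=[1, 16]


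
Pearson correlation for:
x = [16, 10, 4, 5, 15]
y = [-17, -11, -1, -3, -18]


n=5, Σx=50, Σy=-50, Σxy=-671, Σx²=622, Σy²=744
r = (5×(-671) - 50×(-50))/√((5×622 - 50²)(5×744 - (-50)²))
= -855/√(610×1220) = -855/√744200 ≈ -855/862.6703 ≈ -0.9911

r ≈ -0.9911


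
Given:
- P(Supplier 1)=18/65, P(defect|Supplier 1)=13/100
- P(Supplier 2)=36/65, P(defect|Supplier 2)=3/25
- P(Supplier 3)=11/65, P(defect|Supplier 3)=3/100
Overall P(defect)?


P(B) = Σ P(B|Aᵢ)×P(Aᵢ)
  13/100×18/65 = 9/250
  3/25×36/65 = 108/1625
  3/100×11/65 = 33/6500
Sum = 699/6500

P(defect) = 699/6500 ≈ 10.75%


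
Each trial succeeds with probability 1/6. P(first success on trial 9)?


Geometric: P(X=9) = (1-p)^(k-1)×p = (5/6)^8×1/6 = 390625/10077696

P(X=9) = 390625/10077696 ≈ 3.88%


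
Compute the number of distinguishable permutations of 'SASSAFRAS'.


Letters: 9, freq: {'S': 4, 'A': 3, 'F': 1, 'R': 1}
9!/(4!×3!×1!×1!) = 362880/144 = 2520

2520


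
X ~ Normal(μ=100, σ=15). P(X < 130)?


z = (130-100)/15 = 2.0
P(Z < 2.0) = 0.9772

P(X < 130) ≈ 0.9772


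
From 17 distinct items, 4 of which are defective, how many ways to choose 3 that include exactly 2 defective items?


Choose 2 of the 4 defective items and 1 of the other 13 items:
C(4,2)×C(13,1) = 6×13 = 78

78


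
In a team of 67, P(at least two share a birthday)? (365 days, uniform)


P(all different) = Π(365-i)/365 for i=0..66
= 0.001560
P(match) = 1 - 0.001560 = 0.998440

P ≈ 0.9984 ≈ 99.84%


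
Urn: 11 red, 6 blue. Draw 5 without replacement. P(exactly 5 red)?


Hypergeometric: C(11,5)×C(6,0)/C(17,5)
= 462×1/6188 = 33/442

P(X=5) = 33/442 ≈ 7.47%


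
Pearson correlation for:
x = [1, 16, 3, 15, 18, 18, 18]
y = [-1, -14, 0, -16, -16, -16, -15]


n=7, Σx=89, Σy=-78, Σxy=-1311, Σx²=1463, Σy²=1190
r = (7×(-1311) - 89×(-78))/√((7×1463 - 89²)(7×1190 - (-78)²))
= -2235/√(2320×2246) = -2235/√5210720 ≈ -2235/2282.7002 ≈ -0.9791

r ≈ -0.9791


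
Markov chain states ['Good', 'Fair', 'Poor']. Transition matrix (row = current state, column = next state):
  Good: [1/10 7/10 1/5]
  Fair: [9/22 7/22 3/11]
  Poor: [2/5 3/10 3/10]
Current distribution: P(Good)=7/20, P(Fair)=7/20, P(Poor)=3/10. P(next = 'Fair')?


P(next=Fair) = Σᵢ P(now=i)×P(i→Fair)
= 7/20×7/10 + 7/20×7/22 + 3/10×3/10
= 49/200 + 49/440 + 9/100 = 491/1100

P = 491/1100 ≈ 0.4464


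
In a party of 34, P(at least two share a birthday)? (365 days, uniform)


P(all different) = Π(365-i)/365 for i=0..33
= 0.204683
P(match) = 1 - 0.204683 = 0.795317

P ≈ 0.7953 ≈ 79.53%


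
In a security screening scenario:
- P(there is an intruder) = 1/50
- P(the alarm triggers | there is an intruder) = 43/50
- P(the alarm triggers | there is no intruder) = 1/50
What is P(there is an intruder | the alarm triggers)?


Using Bayes' theorem:
P(A|B) = P(B|A)·P(A) / P(B)

P(the alarm triggers) = 43/50 × 1/50 + 1/50 × 49/50
= 43/2500 + 49/2500 = 23/625

P(there is an intruder|the alarm triggers) = (43/2500) / (23/625) = 43/92

P(there is an intruder|the alarm triggers) = 43/92 ≈ 46.74%


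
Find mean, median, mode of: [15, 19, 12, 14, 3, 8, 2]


Sorted: [2, 3, 8, 12, 14, 15, 19]
Mean = 73/7
Median = 12
Freq: {15: 1, 19: 1, 12: 1, 14: 1, 3: 1, 8: 1, 2: 1}
Mode: No mode

Mean=73/7, Median=12, Mode=No mode


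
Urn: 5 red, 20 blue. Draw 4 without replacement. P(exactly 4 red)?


Hypergeometric: C(5,4)×C(20,0)/C(25,4)
= 5×1/12650 = 1/2530

P(X=4) = 1/2530 ≈ 0.04%


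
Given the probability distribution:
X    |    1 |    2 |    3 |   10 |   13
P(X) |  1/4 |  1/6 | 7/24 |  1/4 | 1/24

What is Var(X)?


E[X] = 9/2
E[X²] = 427/12
Var(X) = E[X²] - (E[X])² = 427/12 - 81/4 = 46/3

Var(X) = 46/3 ≈ 15.3333


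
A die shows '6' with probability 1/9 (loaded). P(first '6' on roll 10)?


Geometric: P(X=10) = (1-p)^(k-1)×p = (8/9)^9×1/9 = 134217728/3486784401

P(X=10) = 134217728/3486784401 ≈ 3.85%


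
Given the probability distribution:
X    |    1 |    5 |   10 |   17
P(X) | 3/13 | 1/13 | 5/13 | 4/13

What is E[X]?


E[X] = Σ x·P(X=x)
= (1)×(3/13) + (5)×(1/13) + (10)×(5/13) + (17)×(4/13)
= 126/13

E[X] = 126/13


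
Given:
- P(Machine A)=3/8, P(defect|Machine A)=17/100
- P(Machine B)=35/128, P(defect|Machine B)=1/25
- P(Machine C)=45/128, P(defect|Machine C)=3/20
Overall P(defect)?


P(B) = Σ P(B|Aᵢ)×P(Aᵢ)
  17/100×3/8 = 51/800
  1/25×35/128 = 7/640
  3/20×45/128 = 27/512
Sum = 1631/12800

P(defect) = 1631/12800 ≈ 12.74%


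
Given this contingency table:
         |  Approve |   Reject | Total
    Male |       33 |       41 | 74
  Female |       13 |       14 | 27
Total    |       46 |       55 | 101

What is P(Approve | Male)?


P(Approve | Male) = 33/(33+41) = 33/74

P(Approve|Male) = 33/74 ≈ 44.59%


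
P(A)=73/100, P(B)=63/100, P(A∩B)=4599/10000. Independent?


P(A)×P(B) = 4599/10000
P(A∩B) = 4599/10000
Equal ✓ → Independent

Yes, independent


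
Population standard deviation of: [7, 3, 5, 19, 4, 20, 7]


Mean = 65/7
  (7-65/7)²=256/49
  (3-65/7)²=1936/49
  (5-65/7)²=900/49
  (19-65/7)²=4624/49
  (4-65/7)²=1369/49
  (20-65/7)²=5625/49
  (7-65/7)²=256/49
Σ(x-μ)² = 2138/7
σ² = (2138/7)/7 = 2138/49

σ = √(2138/49) ≈ 6.6055


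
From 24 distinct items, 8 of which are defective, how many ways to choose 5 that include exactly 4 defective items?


Choose 4 of the 8 defective items and 1 of the other 16 items:
C(8,4)×C(16,1) = 70×16 = 1120

1120


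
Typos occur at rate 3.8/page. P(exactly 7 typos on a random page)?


Poisson(λ=3.8): P(X=7) = e^(-λ)×λ^k/k!
= e^(-3.8) × 3.8^7 / 7!
≈ 0.02237077186 × 11441.5582592 / 5040 ≈ 0.050785

P(X=7) ≈ 0.050785 ≈ 5.08%


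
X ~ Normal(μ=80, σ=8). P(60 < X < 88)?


z₁=(60-80)/8=-2.5, z₂=(88-80)/8=1.0
P = Φ(1.0) - Φ(-2.5) = 0.841345 - 0.006210 = 0.835135 ≈ 0.8351

P(60 < X < 88) ≈ 0.8351


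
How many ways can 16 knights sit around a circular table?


Circular arrangements of 16 distinct objects: fix one position to break rotational symmetry.
(n-1)! = 15! = 1307674368000

1307674368000


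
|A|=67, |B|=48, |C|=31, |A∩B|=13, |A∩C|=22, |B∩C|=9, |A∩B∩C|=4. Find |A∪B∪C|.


|A∪B∪C| = 67+48+31-13-22-9+4 = 106

|A∪B∪C| = 106


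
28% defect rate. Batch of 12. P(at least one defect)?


P(all good) = (18/25)^12 = 1156831381426176/59604644775390625
P(≥1 defect) = 58447813393964449/59604644775390625

P = 58447813393964449/59604644775390625 ≈ 98.06%


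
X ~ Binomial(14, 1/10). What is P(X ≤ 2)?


P(X ≤ 2) = Σ P(X=i) for i=0..2
P(X=0) = 22876792454961/100000000000000
P(X=1) = 17793060798303/50000000000000
P(X=2) = 25701087819771/100000000000000
Sum = 42082000935669/50000000000000

P(X ≤ 2) = 42082000935669/50000000000000 ≈ 84.16%


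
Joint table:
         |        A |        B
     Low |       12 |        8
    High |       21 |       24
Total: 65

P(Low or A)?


P(Low∨A) = P(Low) + P(A) - P(Low∧A)
= (20 + 33 - 12)/65 = 41/65

P = 41/65 ≈ 63.08%


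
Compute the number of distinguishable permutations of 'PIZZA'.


Letters: 5, freq: {'P': 1, 'I': 1, 'Z': 2, 'A': 1}
5!/(1!×1!×2!×1!) = 120/2 = 60

60


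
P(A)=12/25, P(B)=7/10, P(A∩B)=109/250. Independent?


P(A)×P(B) = 42/125
P(A∩B) = 109/250
Not equal → NOT independent

No, not independent


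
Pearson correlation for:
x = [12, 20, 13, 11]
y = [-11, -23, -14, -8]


n=4, Σx=56, Σy=-56, Σxy=-862, Σx²=834, Σy²=910
r = (4×(-862) - 56×(-56))/√((4×834 - 56²)(4×910 - (-56)²))
= -312/√(200×504) = -312/√100800 ≈ -312/317.4902 ≈ -0.9827

r ≈ -0.9827


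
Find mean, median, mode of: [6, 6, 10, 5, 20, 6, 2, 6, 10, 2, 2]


Sorted: [2, 2, 2, 5, 6, 6, 6, 6, 10, 10, 20]
Mean = 75/11
Median = 6
Freq: {6: 4, 10: 2, 5: 1, 20: 1, 2: 3}
Mode: [6]

Mean=75/11, Median=6, Mode=6


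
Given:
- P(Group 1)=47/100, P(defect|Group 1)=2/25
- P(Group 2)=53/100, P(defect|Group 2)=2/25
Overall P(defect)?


P(B) = Σ P(B|Aᵢ)×P(Aᵢ)
  2/25×47/100 = 47/1250
  2/25×53/100 = 53/1250
Sum = 2/25

P(defect) = 2/25 ≈ 8.00%


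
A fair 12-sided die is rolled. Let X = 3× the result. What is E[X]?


E[die] = (1+12)/2 = 13/2
E[X] = 3 × 13/2 = 39/2

E[X] = 39/2


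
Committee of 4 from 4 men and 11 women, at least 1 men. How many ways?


Count by #men:
  1M,3W: C(4,1)×C(11,3)=660
  2M,2W: C(4,2)×C(11,2)=330
  3M,1W: C(4,3)×C(11,1)=44
  4M,0W: C(4,4)×C(11,0)=1
Total = 1035

1035


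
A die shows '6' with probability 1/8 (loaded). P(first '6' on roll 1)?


Geometric: P(X=1) = (1-p)^(k-1)×p = (7/8)^0×1/8 = 1/8

P(X=1) = 1/8 ≈ 12.50%
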